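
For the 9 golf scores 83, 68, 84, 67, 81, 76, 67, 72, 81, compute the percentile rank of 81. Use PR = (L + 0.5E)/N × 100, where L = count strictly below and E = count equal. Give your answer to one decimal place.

N = 9.
Strictly below 81: 5. Equal to 81: 2.
PR = (5 + 0.5·2)/9 × 100 = 66.7

66.7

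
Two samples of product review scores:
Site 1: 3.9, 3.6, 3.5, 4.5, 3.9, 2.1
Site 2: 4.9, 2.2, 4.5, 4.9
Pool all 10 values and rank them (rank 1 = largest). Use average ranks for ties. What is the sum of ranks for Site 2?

Sorted (descending): 4.9, 4.9, 4.5, 4.5, 3.9, 3.9, 3.6, 3.5, 2.2, 2.1
The 2 values of 4.9 occupy positions 1–2 → average rank (1+2)/2 = 1.5.
The 2 values of 4.5 occupy positions 3–4 → average rank (3+4)/2 = 3.5.
The 2 values of 3.9 occupy positions 5–6 → average rank (5+6)/2 = 5.5.
Site 2 values → pooled ranks: 4.9→1.5, 2.2→9, 4.5→3.5, 4.9→1.5
Rank sum = 1.5 + 9 + 3.5 + 1.5 = 15.5

15.5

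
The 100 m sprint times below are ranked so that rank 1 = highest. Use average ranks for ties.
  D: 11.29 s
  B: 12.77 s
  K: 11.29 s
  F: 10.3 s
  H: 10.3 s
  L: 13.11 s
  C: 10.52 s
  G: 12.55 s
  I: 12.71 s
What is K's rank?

Sorted (descending): 13.11, 12.77, 12.71, 12.55, 11.29, 11.29, 10.52, 10.3, 10.3
The 2 values of 11.29 occupy positions 5–6 → average rank (5+6)/2 = 5.5.
The 2 values of 10.3 occupy positions 8–9 → average rank (8+9)/2 = 8.5.
K has value 11.29 s → rank 5.5.

5.5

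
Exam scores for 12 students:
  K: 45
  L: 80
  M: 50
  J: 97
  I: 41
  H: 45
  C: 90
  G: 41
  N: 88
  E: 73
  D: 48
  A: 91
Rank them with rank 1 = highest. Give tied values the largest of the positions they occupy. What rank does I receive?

12

Sorted (descending): 97, 91, 90, 88, 80, 73, 50, 48, 45, 45, 41, 41
The 2 values of 45 occupy positions 9–10 → each gets rank 10.
The 2 values of 41 occupy positions 11–12 → each gets rank 12.
I has value 41 → rank 12.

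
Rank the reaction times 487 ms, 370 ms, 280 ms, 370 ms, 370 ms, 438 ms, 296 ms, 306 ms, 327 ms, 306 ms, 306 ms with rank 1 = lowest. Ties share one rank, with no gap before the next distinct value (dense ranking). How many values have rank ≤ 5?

9

Sorted (ascending): 280, 296, 306, 306, 306, 327, 370, 370, 370, 438, 487
The 3 values of 306 share dense rank 3.
The 3 values of 370 share dense rank 5.
Remaining distinct values take the next consecutive integers.
Ranks ≤ 5: {1, 2, 3, 3, 3, 4, 5, 5, 5} → 9 values.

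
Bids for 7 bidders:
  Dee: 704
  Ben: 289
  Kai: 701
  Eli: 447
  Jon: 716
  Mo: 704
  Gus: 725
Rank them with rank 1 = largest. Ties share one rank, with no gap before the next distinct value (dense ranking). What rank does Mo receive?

Sorted (descending): 725, 716, 704, 704, 701, 447, 289
The 2 values of 704 share dense rank 3.
Remaining distinct values take the next consecutive integers.
Mo has value 704 → rank 3.

3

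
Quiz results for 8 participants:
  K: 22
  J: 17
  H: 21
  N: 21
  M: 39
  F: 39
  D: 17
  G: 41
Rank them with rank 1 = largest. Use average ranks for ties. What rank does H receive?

Sorted (descending): 41, 39, 39, 22, 21, 21, 17, 17
The 2 values of 39 occupy positions 2–3 → average rank (2+3)/2 = 2.5.
The 2 values of 21 occupy positions 5–6 → average rank (5+6)/2 = 5.5.
The 2 values of 17 occupy positions 7–8 → average rank (7+8)/2 = 7.5.
H has value 21 → rank 5.5.

5.5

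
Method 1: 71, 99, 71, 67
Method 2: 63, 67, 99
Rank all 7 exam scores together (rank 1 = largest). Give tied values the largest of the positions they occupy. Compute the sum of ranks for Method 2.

Sorted (descending): 99, 99, 71, 71, 67, 67, 63
The 2 values of 99 occupy positions 1–2 → each gets rank 2.
The 2 values of 71 occupy positions 3–4 → each gets rank 4.
The 2 values of 67 occupy positions 5–6 → each gets rank 6.
Method 2 values → pooled ranks: 63→7, 67→6, 99→2
Rank sum = 7 + 6 + 2 = 15

15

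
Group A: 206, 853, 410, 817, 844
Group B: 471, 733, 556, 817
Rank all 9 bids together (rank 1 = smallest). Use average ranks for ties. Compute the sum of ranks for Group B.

18.5

Sorted (ascending): 206, 410, 471, 556, 733, 817, 817, 844, 853
The 2 values of 817 occupy positions 6–7 → average rank (6+7)/2 = 6.5.
Group B values → pooled ranks: 471→3, 733→5, 556→4, 817→6.5
Rank sum = 3 + 5 + 4 + 6.5 = 18.5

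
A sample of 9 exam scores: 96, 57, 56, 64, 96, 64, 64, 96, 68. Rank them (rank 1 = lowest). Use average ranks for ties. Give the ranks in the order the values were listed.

Sorted (ascending): 56, 57, 64, 64, 64, 68, 96, 96, 96
The 3 values of 64 occupy positions 3–5 → average rank 4.
The 3 values of 96 occupy positions 7–9 → average rank 8.

8, 2, 1, 4, 8, 4, 4, 8, 6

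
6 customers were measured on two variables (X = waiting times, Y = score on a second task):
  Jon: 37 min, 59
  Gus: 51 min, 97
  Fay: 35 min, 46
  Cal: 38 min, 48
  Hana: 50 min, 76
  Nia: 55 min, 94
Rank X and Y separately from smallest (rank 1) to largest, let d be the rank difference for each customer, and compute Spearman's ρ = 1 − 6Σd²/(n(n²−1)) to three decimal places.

Ranks of variable 1: 2, 5, 1, 3, 4, 6
Ranks of variable 2: 3, 6, 1, 2, 4, 5
d = r₁ − r₂: -1, -1, 0, 1, 0, 1
d²: 1, 1, 0, 1, 0, 1; Σd² = 4
ρ = 1 − 6·4/(6·35) = 1 − 24/210 = 0.886

0.886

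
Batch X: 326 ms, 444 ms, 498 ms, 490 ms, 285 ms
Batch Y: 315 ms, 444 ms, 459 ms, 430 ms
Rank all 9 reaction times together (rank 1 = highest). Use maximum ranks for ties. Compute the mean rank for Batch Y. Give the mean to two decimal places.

Sorted (descending): 498, 490, 459, 444, 444, 430, 326, 315, 285
The 2 values of 444 occupy positions 4–5 → each gets rank 5.
Batch Y values → pooled ranks: 315→8, 444→5, 459→3, 430→6
Mean rank = (8 + 5 + 3 + 6) / 4 = 5.50

5.50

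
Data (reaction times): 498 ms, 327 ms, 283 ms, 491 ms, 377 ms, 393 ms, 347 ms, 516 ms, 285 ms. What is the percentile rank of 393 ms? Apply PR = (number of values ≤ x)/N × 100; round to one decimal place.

66.7

N = 9.
Strictly below 393: 5. Equal to 393: 1.
PR = 6/9 × 100 = 66.7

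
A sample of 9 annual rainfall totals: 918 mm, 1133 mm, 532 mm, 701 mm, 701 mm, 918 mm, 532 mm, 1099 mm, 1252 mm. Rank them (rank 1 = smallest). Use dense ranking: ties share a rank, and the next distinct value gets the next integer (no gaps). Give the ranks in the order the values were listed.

Sorted (ascending): 532, 532, 701, 701, 918, 918, 1099, 1133, 1252
The 2 values of 532 share dense rank 1.
The 2 values of 701 share dense rank 2.
The 2 values of 918 share dense rank 3.
Remaining distinct values take the next consecutive integers.

3, 5, 1, 2, 2, 3, 1, 4, 6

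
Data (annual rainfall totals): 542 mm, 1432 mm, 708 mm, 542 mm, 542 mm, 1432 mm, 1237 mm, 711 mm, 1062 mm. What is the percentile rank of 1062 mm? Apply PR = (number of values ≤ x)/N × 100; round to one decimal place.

N = 9.
Strictly below 1062: 5. Equal to 1062: 1.
PR = 6/9 × 100 = 66.7

66.7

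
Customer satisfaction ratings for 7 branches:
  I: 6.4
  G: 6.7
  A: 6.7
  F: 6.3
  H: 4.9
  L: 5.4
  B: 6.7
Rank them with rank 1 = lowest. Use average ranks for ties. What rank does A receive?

6

Sorted (ascending): 4.9, 5.4, 6.3, 6.4, 6.7, 6.7, 6.7
The 3 values of 6.7 occupy positions 5–7 → average rank 6.
A has value 6.7 → rank 6.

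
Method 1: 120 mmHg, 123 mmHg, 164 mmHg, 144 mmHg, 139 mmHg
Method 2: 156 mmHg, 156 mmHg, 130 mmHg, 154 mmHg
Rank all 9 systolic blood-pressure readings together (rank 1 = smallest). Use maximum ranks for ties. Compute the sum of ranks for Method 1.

21

Sorted (ascending): 120, 123, 130, 139, 144, 154, 156, 156, 164
The 2 values of 156 occupy positions 7–8 → each gets rank 8.
Method 1 values → pooled ranks: 120→1, 123→2, 164→9, 144→5, 139→4
Rank sum = 1 + 2 + 9 + 5 + 4 = 21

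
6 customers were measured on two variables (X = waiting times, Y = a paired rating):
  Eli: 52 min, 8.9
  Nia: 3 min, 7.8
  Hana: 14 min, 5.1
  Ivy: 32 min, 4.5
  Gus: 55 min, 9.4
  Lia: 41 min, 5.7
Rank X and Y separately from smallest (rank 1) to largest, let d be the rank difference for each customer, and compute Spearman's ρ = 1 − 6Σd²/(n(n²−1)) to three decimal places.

Ranks of variable 1: 5, 1, 2, 3, 6, 4
Ranks of variable 2: 5, 4, 2, 1, 6, 3
d = r₁ − r₂: 0, -3, 0, 2, 0, 1
d²: 0, 9, 0, 4, 0, 1; Σd² = 14
ρ = 1 − 6·14/(6·35) = 1 − 84/210 = 0.600

0.600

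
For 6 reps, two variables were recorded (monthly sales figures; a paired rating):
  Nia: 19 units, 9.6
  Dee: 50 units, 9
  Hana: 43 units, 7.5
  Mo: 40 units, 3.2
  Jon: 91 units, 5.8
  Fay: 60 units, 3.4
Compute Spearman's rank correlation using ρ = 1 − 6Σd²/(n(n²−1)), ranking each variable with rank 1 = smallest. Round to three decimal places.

Ranks of variable 1: 1, 4, 3, 2, 6, 5
Ranks of variable 2: 6, 5, 4, 1, 3, 2
d = r₁ − r₂: -5, -1, -1, 1, 3, 3
d²: 25, 1, 1, 1, 9, 9; Σd² = 46
ρ = 1 − 6·46/(6·35) = 1 − 276/210 = -0.314

-0.314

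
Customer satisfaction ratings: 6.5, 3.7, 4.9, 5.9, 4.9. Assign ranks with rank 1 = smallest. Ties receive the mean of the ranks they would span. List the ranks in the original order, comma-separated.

5, 1, 2.5, 4, 2.5

Sorted (ascending): 3.7, 4.9, 4.9, 5.9, 6.5
The 2 values of 4.9 occupy positions 2–3 → average rank (2+3)/2 = 2.5.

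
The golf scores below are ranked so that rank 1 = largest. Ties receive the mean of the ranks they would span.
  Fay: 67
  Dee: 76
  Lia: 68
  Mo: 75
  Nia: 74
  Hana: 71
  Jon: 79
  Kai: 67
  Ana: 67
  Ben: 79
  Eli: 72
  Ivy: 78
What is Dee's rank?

4

Sorted (descending): 79, 79, 78, 76, 75, 74, 72, 71, 68, 67, 67, 67
The 2 values of 79 occupy positions 1–2 → average rank (1+2)/2 = 1.5.
The 3 values of 67 occupy positions 10–12 → average rank 11.
Dee has value 76 → rank 4.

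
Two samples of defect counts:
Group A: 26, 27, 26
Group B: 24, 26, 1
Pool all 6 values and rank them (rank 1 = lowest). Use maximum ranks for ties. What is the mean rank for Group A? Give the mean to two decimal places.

Sorted (ascending): 1, 24, 26, 26, 26, 27
The 3 values of 26 occupy positions 3–5 → each gets rank 5.
Group A values → pooled ranks: 26→5, 27→6, 26→5
Mean rank = (5 + 6 + 5) / 3 = 5.33

5.33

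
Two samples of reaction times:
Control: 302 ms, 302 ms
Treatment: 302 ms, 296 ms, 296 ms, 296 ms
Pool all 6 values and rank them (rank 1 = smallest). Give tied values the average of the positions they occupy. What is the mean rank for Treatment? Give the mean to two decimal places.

2.75

Sorted (ascending): 296, 296, 296, 302, 302, 302
The 3 values of 296 occupy positions 1–3 → average rank 2.
The 3 values of 302 occupy positions 4–6 → average rank 5.
Treatment values → pooled ranks: 302→5, 296→2, 296→2, 296→2
Mean rank = (5 + 2 + 2 + 2) / 4 = 2.75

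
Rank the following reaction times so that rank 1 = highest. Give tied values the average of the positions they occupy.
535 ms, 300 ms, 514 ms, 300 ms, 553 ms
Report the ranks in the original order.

2, 4.5, 3, 4.5, 1

Sorted (descending): 553, 535, 514, 300, 300
The 2 values of 300 occupy positions 4–5 → average rank (4+5)/2 = 4.5.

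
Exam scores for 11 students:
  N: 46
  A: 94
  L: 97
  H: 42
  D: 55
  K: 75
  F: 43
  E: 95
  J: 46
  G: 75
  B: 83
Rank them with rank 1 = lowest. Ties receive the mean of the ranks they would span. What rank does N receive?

Sorted (ascending): 42, 43, 46, 46, 55, 75, 75, 83, 94, 95, 97
The 2 values of 46 occupy positions 3–4 → average rank (3+4)/2 = 3.5.
The 2 values of 75 occupy positions 6–7 → average rank (6+7)/2 = 6.5.
N has value 46 → rank 3.5.

3.5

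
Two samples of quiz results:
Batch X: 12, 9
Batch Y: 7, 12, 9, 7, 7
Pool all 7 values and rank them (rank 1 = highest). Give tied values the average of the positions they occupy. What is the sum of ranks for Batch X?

Sorted (descending): 12, 12, 9, 9, 7, 7, 7
The 2 values of 12 occupy positions 1–2 → average rank (1+2)/2 = 1.5.
The 2 values of 9 occupy positions 3–4 → average rank (3+4)/2 = 3.5.
The 3 values of 7 occupy positions 5–7 → average rank 6.
Batch X values → pooled ranks: 12→1.5, 9→3.5
Rank sum = 1.5 + 3.5 = 5

5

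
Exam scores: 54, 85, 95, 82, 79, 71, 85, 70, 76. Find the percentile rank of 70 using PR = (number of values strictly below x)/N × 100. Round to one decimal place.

N = 9.
Strictly below 70: 1. Equal to 70: 1.
PR = 1/9 × 100 = 11.1

11.1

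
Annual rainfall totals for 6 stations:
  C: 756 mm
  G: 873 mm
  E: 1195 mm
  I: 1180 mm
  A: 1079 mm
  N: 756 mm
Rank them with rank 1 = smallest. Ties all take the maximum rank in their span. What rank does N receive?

2

Sorted (ascending): 756, 756, 873, 1079, 1180, 1195
The 2 values of 756 occupy positions 1–2 → each gets rank 2.
N has value 756 mm → rank 2.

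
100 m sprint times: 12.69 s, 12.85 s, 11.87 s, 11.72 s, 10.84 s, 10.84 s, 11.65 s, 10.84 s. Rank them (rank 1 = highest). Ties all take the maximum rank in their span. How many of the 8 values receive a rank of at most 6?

5

Sorted (descending): 12.85, 12.69, 11.87, 11.72, 11.65, 10.84, 10.84, 10.84
The 3 values of 10.84 occupy positions 6–8 → each gets rank 8.
Ranks ≤ 6: {1, 2, 3, 4, 5} → 5 values.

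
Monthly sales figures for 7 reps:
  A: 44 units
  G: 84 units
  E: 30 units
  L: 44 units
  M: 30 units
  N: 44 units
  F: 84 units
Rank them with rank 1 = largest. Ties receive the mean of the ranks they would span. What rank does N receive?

Sorted (descending): 84, 84, 44, 44, 44, 30, 30
The 2 values of 84 occupy positions 1–2 → average rank (1+2)/2 = 1.5.
The 3 values of 44 occupy positions 3–5 → average rank 4.
The 2 values of 30 occupy positions 6–7 → average rank (6+7)/2 = 6.5.
N has value 44 units → rank 4.

4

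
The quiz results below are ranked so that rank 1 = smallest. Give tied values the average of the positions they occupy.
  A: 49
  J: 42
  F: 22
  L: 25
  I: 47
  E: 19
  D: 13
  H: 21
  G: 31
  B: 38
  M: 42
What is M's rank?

Sorted (ascending): 13, 19, 21, 22, 25, 31, 38, 42, 42, 47, 49
The 2 values of 42 occupy positions 8–9 → average rank (8+9)/2 = 8.5.
M has value 42 → rank 8.5.

8.5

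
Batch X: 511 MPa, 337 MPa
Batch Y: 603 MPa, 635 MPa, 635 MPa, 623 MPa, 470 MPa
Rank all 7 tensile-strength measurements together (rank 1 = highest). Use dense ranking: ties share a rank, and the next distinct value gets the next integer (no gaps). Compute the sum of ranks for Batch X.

10

Sorted (descending): 635, 635, 623, 603, 511, 470, 337
The 2 values of 635 share dense rank 1.
Remaining distinct values take the next consecutive integers.
Batch X values → pooled ranks: 511→4, 337→6
Rank sum = 4 + 6 = 10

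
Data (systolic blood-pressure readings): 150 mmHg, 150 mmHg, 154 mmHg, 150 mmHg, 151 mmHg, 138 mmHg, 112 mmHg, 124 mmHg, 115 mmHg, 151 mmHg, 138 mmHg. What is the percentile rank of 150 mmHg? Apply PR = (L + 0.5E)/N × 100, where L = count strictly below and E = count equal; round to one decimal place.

59.1

N = 11.
Strictly below 150: 5. Equal to 150: 3.
PR = (5 + 0.5·3)/11 × 100 = 59.1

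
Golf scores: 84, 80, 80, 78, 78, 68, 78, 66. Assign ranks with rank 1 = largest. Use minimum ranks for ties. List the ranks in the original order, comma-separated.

Sorted (descending): 84, 80, 80, 78, 78, 78, 68, 66
The 2 values of 80 occupy positions 2–3 → each gets rank 2.
The 3 values of 78 occupy positions 4–6 → each gets rank 4.

1, 2, 2, 4, 4, 7, 4, 8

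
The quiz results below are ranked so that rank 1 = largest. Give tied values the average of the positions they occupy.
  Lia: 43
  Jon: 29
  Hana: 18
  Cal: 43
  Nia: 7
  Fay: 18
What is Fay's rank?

Sorted (descending): 43, 43, 29, 18, 18, 7
The 2 values of 43 occupy positions 1–2 → average rank (1+2)/2 = 1.5.
The 2 values of 18 occupy positions 4–5 → average rank (4+5)/2 = 4.5.
Fay has value 18 → rank 4.5.

4.5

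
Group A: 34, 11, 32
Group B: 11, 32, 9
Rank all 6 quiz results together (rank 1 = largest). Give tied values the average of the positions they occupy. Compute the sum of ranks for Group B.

13

Sorted (descending): 34, 32, 32, 11, 11, 9
The 2 values of 32 occupy positions 2–3 → average rank (2+3)/2 = 2.5.
The 2 values of 11 occupy positions 4–5 → average rank (4+5)/2 = 4.5.
Group B values → pooled ranks: 11→4.5, 32→2.5, 9→6
Rank sum = 4.5 + 2.5 + 6 = 13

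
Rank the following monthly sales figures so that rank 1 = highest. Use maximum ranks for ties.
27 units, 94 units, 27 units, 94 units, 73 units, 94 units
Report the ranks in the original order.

Sorted (descending): 94, 94, 94, 73, 27, 27
The 3 values of 94 occupy positions 1–3 → each gets rank 3.
The 2 values of 27 occupy positions 5–6 → each gets rank 6.

6, 3, 6, 3, 4, 3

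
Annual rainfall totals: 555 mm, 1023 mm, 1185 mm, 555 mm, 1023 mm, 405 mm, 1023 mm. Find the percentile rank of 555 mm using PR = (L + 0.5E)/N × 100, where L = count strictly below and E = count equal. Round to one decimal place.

28.6

N = 7.
Strictly below 555: 1. Equal to 555: 2.
PR = (1 + 0.5·2)/7 × 100 = 28.6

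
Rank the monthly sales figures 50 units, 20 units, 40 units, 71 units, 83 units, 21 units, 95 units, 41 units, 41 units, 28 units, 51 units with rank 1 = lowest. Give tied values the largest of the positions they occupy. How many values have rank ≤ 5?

4

Sorted (ascending): 20, 21, 28, 40, 41, 41, 50, 51, 71, 83, 95
The 2 values of 41 occupy positions 5–6 → each gets rank 6.
Ranks ≤ 5: {1, 2, 3, 4} → 4 values.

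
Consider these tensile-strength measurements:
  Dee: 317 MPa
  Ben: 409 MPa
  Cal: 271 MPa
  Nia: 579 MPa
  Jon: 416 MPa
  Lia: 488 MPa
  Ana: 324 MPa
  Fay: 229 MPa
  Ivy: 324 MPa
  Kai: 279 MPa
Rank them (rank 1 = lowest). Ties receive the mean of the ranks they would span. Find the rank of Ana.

5.5

Sorted (ascending): 229, 271, 279, 317, 324, 324, 409, 416, 488, 579
The 2 values of 324 occupy positions 5–6 → average rank (5+6)/2 = 5.5.
Ana has value 324 MPa → rank 5.5.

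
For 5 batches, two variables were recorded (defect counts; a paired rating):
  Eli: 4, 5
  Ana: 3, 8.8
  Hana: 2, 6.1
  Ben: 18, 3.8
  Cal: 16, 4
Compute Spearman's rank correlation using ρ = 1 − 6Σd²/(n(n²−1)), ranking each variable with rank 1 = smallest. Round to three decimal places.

Ranks of variable 1: 3, 2, 1, 5, 4
Ranks of variable 2: 3, 5, 4, 1, 2
d = r₁ − r₂: 0, -3, -3, 4, 2
d²: 0, 9, 9, 16, 4; Σd² = 38
ρ = 1 − 6·38/(5·24) = 1 − 228/120 = -0.900

-0.900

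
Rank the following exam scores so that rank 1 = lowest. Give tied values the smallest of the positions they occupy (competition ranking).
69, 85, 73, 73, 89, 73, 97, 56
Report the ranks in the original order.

2, 6, 3, 3, 7, 3, 8, 1

Sorted (ascending): 56, 69, 73, 73, 73, 85, 89, 97
The 3 values of 73 occupy positions 3–5 → each gets rank 3.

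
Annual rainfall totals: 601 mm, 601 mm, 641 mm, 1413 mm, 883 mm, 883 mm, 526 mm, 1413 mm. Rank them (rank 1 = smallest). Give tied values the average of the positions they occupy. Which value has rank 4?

641

Sorted (ascending): 526, 601, 601, 641, 883, 883, 1413, 1413
The 2 values of 601 occupy positions 2–3 → average rank (2+3)/2 = 2.5.
The 2 values of 883 occupy positions 5–6 → average rank (5+6)/2 = 5.5.
The 2 values of 1413 occupy positions 7–8 → average rank (7+8)/2 = 7.5.
Rank 4 → value 641.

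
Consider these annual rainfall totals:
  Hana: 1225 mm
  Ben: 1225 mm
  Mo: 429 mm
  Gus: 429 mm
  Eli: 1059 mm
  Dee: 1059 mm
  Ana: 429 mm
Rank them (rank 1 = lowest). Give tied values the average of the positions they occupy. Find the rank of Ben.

Sorted (ascending): 429, 429, 429, 1059, 1059, 1225, 1225
The 3 values of 429 occupy positions 1–3 → average rank 2.
The 2 values of 1059 occupy positions 4–5 → average rank (4+5)/2 = 4.5.
The 2 values of 1225 occupy positions 6–7 → average rank (6+7)/2 = 6.5.
Ben has value 1225 mm → rank 6.5.

6.5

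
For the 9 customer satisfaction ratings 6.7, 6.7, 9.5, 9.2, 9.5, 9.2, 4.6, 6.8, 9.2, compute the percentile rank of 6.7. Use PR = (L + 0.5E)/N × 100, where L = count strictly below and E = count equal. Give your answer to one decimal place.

N = 9.
Strictly below 6.7: 1. Equal to 6.7: 2.
PR = (1 + 0.5·2)/9 × 100 = 22.2

22.2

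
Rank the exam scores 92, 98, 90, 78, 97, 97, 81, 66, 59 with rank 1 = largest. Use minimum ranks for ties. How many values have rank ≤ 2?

3

Sorted (descending): 98, 97, 97, 92, 90, 81, 78, 66, 59
The 2 values of 97 occupy positions 2–3 → each gets rank 2.
Ranks ≤ 2: {1, 2, 2} → 3 values.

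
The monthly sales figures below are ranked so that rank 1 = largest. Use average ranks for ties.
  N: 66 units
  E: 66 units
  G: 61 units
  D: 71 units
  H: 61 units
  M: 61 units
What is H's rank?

Sorted (descending): 71, 66, 66, 61, 61, 61
The 2 values of 66 occupy positions 2–3 → average rank (2+3)/2 = 2.5.
The 3 values of 61 occupy positions 4–6 → average rank 5.
H has value 61 units → rank 5.

5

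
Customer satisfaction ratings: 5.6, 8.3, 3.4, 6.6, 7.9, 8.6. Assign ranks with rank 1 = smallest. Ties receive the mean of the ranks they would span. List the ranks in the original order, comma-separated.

2, 5, 1, 3, 4, 6

Sorted (ascending): 3.4, 5.6, 6.6, 7.9, 8.3, 8.6
No ties — each value takes its position as its rank.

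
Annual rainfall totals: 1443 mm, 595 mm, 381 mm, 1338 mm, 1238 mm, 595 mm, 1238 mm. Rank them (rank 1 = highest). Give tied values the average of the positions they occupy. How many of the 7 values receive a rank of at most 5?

Sorted (descending): 1443, 1338, 1238, 1238, 595, 595, 381
The 2 values of 1238 occupy positions 3–4 → average rank (3+4)/2 = 3.5.
The 2 values of 595 occupy positions 5–6 → average rank (5+6)/2 = 5.5.
Ranks ≤ 5: {1, 2, 3.5, 3.5} → 4 values.

4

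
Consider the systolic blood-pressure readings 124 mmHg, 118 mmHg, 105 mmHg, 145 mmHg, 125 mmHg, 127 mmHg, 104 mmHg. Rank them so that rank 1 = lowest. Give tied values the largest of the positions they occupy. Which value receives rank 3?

Sorted (ascending): 104, 105, 118, 124, 125, 127, 145
No ties — each value takes its position as its rank.
Rank 3 → value 118.

118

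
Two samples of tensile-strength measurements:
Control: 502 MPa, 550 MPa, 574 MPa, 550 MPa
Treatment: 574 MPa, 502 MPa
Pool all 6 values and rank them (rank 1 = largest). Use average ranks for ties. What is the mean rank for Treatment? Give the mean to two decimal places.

3.50

Sorted (descending): 574, 574, 550, 550, 502, 502
The 2 values of 574 occupy positions 1–2 → average rank (1+2)/2 = 1.5.
The 2 values of 550 occupy positions 3–4 → average rank (3+4)/2 = 3.5.
The 2 values of 502 occupy positions 5–6 → average rank (5+6)/2 = 5.5.
Treatment values → pooled ranks: 574→1.5, 502→5.5
Mean rank = (1.5 + 5.5) / 2 = 3.50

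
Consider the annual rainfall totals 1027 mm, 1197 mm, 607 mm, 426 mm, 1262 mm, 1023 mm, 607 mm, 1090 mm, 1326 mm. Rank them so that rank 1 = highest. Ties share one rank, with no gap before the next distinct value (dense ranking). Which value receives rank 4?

1090

Sorted (descending): 1326, 1262, 1197, 1090, 1027, 1023, 607, 607, 426
The 2 values of 607 share dense rank 7.
Remaining distinct values take the next consecutive integers.
Rank 4 → value 1090.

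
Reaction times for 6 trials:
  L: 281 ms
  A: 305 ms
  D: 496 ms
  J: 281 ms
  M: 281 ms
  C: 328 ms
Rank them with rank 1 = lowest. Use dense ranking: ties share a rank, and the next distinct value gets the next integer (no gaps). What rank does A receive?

Sorted (ascending): 281, 281, 281, 305, 328, 496
The 3 values of 281 share dense rank 1.
Remaining distinct values take the next consecutive integers.
A has value 305 ms → rank 2.

2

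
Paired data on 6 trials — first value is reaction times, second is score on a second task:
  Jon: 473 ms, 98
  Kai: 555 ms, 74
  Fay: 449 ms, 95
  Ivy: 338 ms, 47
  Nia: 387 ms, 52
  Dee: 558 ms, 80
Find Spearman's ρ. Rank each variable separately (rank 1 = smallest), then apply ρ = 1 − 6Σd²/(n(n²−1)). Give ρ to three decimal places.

0.543

Ranks of variable 1: 4, 5, 3, 1, 2, 6
Ranks of variable 2: 6, 3, 5, 1, 2, 4
d = r₁ − r₂: -2, 2, -2, 0, 0, 2
d²: 4, 4, 4, 0, 0, 4; Σd² = 16
ρ = 1 − 6·16/(6·35) = 1 − 96/210 = 0.543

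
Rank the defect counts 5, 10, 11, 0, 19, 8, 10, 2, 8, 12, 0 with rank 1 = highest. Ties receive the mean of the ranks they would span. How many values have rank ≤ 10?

Sorted (descending): 19, 12, 11, 10, 10, 8, 8, 5, 2, 0, 0
The 2 values of 10 occupy positions 4–5 → average rank (4+5)/2 = 4.5.
The 2 values of 8 occupy positions 6–7 → average rank (6+7)/2 = 6.5.
The 2 values of 0 occupy positions 10–11 → average rank (10+11)/2 = 10.5.
Ranks ≤ 10: {1, 2, 3, 4.5, 4.5, 6.5, 6.5, 8, 9} → 9 values.

9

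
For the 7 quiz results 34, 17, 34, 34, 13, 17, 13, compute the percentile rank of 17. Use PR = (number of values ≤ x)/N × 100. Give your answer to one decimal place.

N = 7.
Strictly below 17: 2. Equal to 17: 2.
PR = 4/7 × 100 = 57.1

57.1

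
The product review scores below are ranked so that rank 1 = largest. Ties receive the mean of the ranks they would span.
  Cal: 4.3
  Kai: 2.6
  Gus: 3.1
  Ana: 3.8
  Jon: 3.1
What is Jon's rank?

Sorted (descending): 4.3, 3.8, 3.1, 3.1, 2.6
The 2 values of 3.1 occupy positions 3–4 → average rank (3+4)/2 = 3.5.
Jon has value 3.1 → rank 3.5.

3.5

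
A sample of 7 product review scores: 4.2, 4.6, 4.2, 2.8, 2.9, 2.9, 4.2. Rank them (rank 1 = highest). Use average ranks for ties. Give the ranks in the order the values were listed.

3, 1, 3, 7, 5.5, 5.5, 3

Sorted (descending): 4.6, 4.2, 4.2, 4.2, 2.9, 2.9, 2.8
The 3 values of 4.2 occupy positions 2–4 → average rank 3.
The 2 values of 2.9 occupy positions 5–6 → average rank (5+6)/2 = 5.5.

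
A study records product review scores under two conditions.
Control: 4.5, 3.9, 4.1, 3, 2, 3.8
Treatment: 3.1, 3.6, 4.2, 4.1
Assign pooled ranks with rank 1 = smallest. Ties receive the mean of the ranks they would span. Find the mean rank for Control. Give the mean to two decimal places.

Sorted (ascending): 2, 3, 3.1, 3.6, 3.8, 3.9, 4.1, 4.1, 4.2, 4.5
The 2 values of 4.1 occupy positions 7–8 → average rank (7+8)/2 = 7.5.
Control values → pooled ranks: 4.5→10, 3.9→6, 4.1→7.5, 3→2, 2→1, 3.8→5
Mean rank = (10 + 6 + 7.5 + 2 + 1 + 5) / 6 = 5.25

5.25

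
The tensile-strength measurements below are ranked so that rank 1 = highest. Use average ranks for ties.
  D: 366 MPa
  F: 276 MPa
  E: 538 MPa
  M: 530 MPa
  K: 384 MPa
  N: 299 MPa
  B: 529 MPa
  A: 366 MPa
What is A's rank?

Sorted (descending): 538, 530, 529, 384, 366, 366, 299, 276
The 2 values of 366 occupy positions 5–6 → average rank (5+6)/2 = 5.5.
A has value 366 MPa → rank 5.5.

5.5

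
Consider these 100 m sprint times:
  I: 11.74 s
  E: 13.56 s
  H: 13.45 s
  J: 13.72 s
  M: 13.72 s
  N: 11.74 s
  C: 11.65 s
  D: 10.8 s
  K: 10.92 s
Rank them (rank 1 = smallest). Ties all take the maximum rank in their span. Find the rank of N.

Sorted (ascending): 10.8, 10.92, 11.65, 11.74, 11.74, 13.45, 13.56, 13.72, 13.72
The 2 values of 11.74 occupy positions 4–5 → each gets rank 5.
The 2 values of 13.72 occupy positions 8–9 → each gets rank 9.
N has value 11.74 s → rank 5.

5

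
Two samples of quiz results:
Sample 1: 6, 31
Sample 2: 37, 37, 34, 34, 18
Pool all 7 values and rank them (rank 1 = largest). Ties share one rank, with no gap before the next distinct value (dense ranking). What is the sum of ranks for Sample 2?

10

Sorted (descending): 37, 37, 34, 34, 31, 18, 6
The 2 values of 37 share dense rank 1.
The 2 values of 34 share dense rank 2.
Remaining distinct values take the next consecutive integers.
Sample 2 values → pooled ranks: 37→1, 37→1, 34→2, 34→2, 18→4
Rank sum = 1 + 1 + 2 + 2 + 4 = 10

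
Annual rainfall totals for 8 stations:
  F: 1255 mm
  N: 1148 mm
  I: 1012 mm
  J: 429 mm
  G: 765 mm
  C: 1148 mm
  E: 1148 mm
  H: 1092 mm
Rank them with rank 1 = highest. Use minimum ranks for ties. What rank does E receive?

2

Sorted (descending): 1255, 1148, 1148, 1148, 1092, 1012, 765, 429
The 3 values of 1148 occupy positions 2–4 → each gets rank 2.
E has value 1148 mm → rank 2.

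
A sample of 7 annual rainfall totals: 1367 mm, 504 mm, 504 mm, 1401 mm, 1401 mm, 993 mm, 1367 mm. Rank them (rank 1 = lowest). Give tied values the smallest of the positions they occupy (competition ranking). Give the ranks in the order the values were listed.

Sorted (ascending): 504, 504, 993, 1367, 1367, 1401, 1401
The 2 values of 504 occupy positions 1–2 → each gets rank 1.
The 2 values of 1367 occupy positions 4–5 → each gets rank 4.
The 2 values of 1401 occupy positions 6–7 → each gets rank 6.

4, 1, 1, 6, 6, 3, 4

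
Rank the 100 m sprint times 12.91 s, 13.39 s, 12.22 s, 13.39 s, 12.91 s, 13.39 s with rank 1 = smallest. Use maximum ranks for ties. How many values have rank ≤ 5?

Sorted (ascending): 12.22, 12.91, 12.91, 13.39, 13.39, 13.39
The 2 values of 12.91 occupy positions 2–3 → each gets rank 3.
The 3 values of 13.39 occupy positions 4–6 → each gets rank 6.
Ranks ≤ 5: {1, 3, 3} → 3 values.

3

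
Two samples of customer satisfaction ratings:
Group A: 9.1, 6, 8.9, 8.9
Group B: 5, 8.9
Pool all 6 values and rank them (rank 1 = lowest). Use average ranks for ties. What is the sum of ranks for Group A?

Sorted (ascending): 5, 6, 8.9, 8.9, 8.9, 9.1
The 3 values of 8.9 occupy positions 3–5 → average rank 4.
Group A values → pooled ranks: 9.1→6, 6→2, 8.9→4, 8.9→4
Rank sum = 6 + 2 + 4 + 4 = 16

16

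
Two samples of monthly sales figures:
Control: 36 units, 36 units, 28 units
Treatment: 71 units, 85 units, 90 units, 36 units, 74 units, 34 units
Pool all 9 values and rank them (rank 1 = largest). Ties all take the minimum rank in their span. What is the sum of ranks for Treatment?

Sorted (descending): 90, 85, 74, 71, 36, 36, 36, 34, 28
The 3 values of 36 occupy positions 5–7 → each gets rank 5.
Treatment values → pooled ranks: 71→4, 85→2, 90→1, 36→5, 74→3, 34→8
Rank sum = 4 + 2 + 1 + 5 + 3 + 8 = 23

23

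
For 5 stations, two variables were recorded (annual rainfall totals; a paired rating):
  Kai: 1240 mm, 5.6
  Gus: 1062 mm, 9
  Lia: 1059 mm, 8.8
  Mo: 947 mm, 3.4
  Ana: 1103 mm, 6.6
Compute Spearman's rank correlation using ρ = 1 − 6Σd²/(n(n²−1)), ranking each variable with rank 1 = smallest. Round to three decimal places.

0.100

Ranks of variable 1: 5, 3, 2, 1, 4
Ranks of variable 2: 2, 5, 4, 1, 3
d = r₁ − r₂: 3, -2, -2, 0, 1
d²: 9, 4, 4, 0, 1; Σd² = 18
ρ = 1 − 6·18/(5·24) = 1 − 108/120 = 0.100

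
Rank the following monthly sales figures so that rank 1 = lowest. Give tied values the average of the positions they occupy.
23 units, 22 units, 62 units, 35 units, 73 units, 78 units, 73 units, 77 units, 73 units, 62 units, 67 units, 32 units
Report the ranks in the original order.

Sorted (ascending): 22, 23, 32, 35, 62, 62, 67, 73, 73, 73, 77, 78
The 2 values of 62 occupy positions 5–6 → average rank (5+6)/2 = 5.5.
The 3 values of 73 occupy positions 8–10 → average rank 9.

2, 1, 5.5, 4, 9, 12, 9, 11, 9, 5.5, 7, 3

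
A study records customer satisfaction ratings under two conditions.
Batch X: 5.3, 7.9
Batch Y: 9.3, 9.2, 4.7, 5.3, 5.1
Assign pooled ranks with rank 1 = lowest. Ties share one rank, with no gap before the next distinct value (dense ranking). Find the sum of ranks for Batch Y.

17

Sorted (ascending): 4.7, 5.1, 5.3, 5.3, 7.9, 9.2, 9.3
The 2 values of 5.3 share dense rank 3.
Remaining distinct values take the next consecutive integers.
Batch Y values → pooled ranks: 9.3→6, 9.2→5, 4.7→1, 5.3→3, 5.1→2
Rank sum = 6 + 5 + 1 + 3 + 2 = 17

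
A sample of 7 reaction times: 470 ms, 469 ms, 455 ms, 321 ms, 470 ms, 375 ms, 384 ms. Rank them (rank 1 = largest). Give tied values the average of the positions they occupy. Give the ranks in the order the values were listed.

1.5, 3, 4, 7, 1.5, 6, 5

Sorted (descending): 470, 470, 469, 455, 384, 375, 321
The 2 values of 470 occupy positions 1–2 → average rank (1+2)/2 = 1.5.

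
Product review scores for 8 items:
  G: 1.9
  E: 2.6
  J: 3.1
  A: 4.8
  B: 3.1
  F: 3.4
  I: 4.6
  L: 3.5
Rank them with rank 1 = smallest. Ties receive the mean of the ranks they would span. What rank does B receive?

Sorted (ascending): 1.9, 2.6, 3.1, 3.1, 3.4, 3.5, 4.6, 4.8
The 2 values of 3.1 occupy positions 3–4 → average rank (3+4)/2 = 3.5.
B has value 3.1 → rank 3.5.

3.5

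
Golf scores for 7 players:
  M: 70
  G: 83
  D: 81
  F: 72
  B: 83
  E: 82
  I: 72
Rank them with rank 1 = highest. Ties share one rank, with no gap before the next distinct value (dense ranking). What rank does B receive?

1

Sorted (descending): 83, 83, 82, 81, 72, 72, 70
The 2 values of 83 share dense rank 1.
The 2 values of 72 share dense rank 4.
Remaining distinct values take the next consecutive integers.
B has value 83 → rank 1.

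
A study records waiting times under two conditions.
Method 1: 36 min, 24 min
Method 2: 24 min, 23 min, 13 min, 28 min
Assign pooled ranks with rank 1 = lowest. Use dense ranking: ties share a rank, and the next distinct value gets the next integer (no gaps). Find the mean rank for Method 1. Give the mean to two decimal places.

Sorted (ascending): 13, 23, 24, 24, 28, 36
The 2 values of 24 share dense rank 3.
Remaining distinct values take the next consecutive integers.
Method 1 values → pooled ranks: 36→5, 24→3
Mean rank = (5 + 3) / 2 = 4.00

4.00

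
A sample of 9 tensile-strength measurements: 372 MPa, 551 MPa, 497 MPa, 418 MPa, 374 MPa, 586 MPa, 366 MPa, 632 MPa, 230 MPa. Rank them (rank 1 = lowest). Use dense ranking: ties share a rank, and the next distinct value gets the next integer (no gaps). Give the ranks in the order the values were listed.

3, 7, 6, 5, 4, 8, 2, 9, 1

Sorted (ascending): 230, 366, 372, 374, 418, 497, 551, 586, 632
No ties — each value takes its position as its rank.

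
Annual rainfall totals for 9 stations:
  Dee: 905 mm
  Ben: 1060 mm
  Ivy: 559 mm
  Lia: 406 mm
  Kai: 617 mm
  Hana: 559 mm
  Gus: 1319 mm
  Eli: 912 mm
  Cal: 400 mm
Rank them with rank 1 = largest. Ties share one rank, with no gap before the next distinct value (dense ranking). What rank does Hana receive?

6

Sorted (descending): 1319, 1060, 912, 905, 617, 559, 559, 406, 400
The 2 values of 559 share dense rank 6.
Remaining distinct values take the next consecutive integers.
Hana has value 559 mm → rank 6.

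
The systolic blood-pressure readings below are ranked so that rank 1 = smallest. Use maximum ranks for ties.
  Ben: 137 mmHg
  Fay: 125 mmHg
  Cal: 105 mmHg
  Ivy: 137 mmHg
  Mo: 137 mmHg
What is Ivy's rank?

5

Sorted (ascending): 105, 125, 137, 137, 137
The 3 values of 137 occupy positions 3–5 → each gets rank 5.
Ivy has value 137 mmHg → rank 5.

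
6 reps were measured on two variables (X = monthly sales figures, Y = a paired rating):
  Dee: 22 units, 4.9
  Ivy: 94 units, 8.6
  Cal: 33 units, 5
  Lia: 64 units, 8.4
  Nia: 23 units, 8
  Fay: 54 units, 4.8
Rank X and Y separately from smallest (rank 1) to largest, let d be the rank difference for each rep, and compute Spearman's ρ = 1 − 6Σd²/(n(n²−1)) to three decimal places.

0.600

Ranks of variable 1: 1, 6, 3, 5, 2, 4
Ranks of variable 2: 2, 6, 3, 5, 4, 1
d = r₁ − r₂: -1, 0, 0, 0, -2, 3
d²: 1, 0, 0, 0, 4, 9; Σd² = 14
ρ = 1 − 6·14/(6·35) = 1 − 84/210 = 0.600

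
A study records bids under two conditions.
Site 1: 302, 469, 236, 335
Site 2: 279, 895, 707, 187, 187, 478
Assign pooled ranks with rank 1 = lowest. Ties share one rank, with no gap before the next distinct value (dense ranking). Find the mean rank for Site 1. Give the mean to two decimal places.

4.25

Sorted (ascending): 187, 187, 236, 279, 302, 335, 469, 478, 707, 895
The 2 values of 187 share dense rank 1.
Remaining distinct values take the next consecutive integers.
Site 1 values → pooled ranks: 302→4, 469→6, 236→2, 335→5
Mean rank = (4 + 6 + 2 + 5) / 4 = 4.25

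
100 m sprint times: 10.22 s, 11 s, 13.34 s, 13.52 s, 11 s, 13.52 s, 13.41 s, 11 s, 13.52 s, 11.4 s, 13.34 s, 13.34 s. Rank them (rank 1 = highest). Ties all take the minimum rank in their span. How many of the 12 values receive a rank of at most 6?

Sorted (descending): 13.52, 13.52, 13.52, 13.41, 13.34, 13.34, 13.34, 11.4, 11, 11, 11, 10.22
The 3 values of 13.52 occupy positions 1–3 → each gets rank 1.
The 3 values of 13.34 occupy positions 5–7 → each gets rank 5.
The 3 values of 11 occupy positions 9–11 → each gets rank 9.
Ranks ≤ 6: {1, 1, 1, 4, 5, 5, 5} → 7 values.

7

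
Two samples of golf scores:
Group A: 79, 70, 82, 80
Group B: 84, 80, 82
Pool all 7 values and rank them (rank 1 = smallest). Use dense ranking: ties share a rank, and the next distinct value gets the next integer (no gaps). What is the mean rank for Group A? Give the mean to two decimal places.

Sorted (ascending): 70, 79, 80, 80, 82, 82, 84
The 2 values of 80 share dense rank 3.
The 2 values of 82 share dense rank 4.
Remaining distinct values take the next consecutive integers.
Group A values → pooled ranks: 79→2, 70→1, 82→4, 80→3
Mean rank = (2 + 1 + 4 + 3) / 4 = 2.50

2.50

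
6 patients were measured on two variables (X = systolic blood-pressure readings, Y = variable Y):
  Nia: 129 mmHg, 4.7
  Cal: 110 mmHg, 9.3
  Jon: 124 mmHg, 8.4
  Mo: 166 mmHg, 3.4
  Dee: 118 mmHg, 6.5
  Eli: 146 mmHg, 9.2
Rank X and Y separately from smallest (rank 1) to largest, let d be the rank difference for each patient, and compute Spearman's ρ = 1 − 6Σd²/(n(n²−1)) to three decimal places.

Ranks of variable 1: 4, 1, 3, 6, 2, 5
Ranks of variable 2: 2, 6, 4, 1, 3, 5
d = r₁ − r₂: 2, -5, -1, 5, -1, 0
d²: 4, 25, 1, 25, 1, 0; Σd² = 56
ρ = 1 − 6·56/(6·35) = 1 − 336/210 = -0.600

-0.600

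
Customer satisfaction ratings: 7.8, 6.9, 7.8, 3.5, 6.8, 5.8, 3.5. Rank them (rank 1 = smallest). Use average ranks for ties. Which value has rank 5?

6.9

Sorted (ascending): 3.5, 3.5, 5.8, 6.8, 6.9, 7.8, 7.8
The 2 values of 3.5 occupy positions 1–2 → average rank (1+2)/2 = 1.5.
The 2 values of 7.8 occupy positions 6–7 → average rank (6+7)/2 = 6.5.
Rank 5 → value 6.9.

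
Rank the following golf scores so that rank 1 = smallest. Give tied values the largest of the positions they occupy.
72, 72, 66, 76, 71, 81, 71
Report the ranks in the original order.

5, 5, 1, 6, 3, 7, 3

Sorted (ascending): 66, 71, 71, 72, 72, 76, 81
The 2 values of 71 occupy positions 2–3 → each gets rank 3.
The 2 values of 72 occupy positions 4–5 → each gets rank 5.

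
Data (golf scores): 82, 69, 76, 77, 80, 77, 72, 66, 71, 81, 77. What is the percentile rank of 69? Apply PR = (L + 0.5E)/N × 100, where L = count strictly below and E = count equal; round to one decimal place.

13.6

N = 11.
Strictly below 69: 1. Equal to 69: 1.
PR = (1 + 0.5·1)/11 × 100 = 13.6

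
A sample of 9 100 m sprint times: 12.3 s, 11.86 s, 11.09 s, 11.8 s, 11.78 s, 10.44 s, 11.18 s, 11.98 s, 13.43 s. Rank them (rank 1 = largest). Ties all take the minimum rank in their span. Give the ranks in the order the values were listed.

Sorted (descending): 13.43, 12.3, 11.98, 11.86, 11.8, 11.78, 11.18, 11.09, 10.44
No ties — each value takes its position as its rank.

2, 4, 8, 5, 6, 9, 7, 3, 1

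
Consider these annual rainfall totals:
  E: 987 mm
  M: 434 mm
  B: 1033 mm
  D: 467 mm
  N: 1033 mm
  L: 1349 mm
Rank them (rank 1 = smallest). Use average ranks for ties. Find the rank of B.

Sorted (ascending): 434, 467, 987, 1033, 1033, 1349
The 2 values of 1033 occupy positions 4–5 → average rank (4+5)/2 = 4.5.
B has value 1033 mm → rank 4.5.

4.5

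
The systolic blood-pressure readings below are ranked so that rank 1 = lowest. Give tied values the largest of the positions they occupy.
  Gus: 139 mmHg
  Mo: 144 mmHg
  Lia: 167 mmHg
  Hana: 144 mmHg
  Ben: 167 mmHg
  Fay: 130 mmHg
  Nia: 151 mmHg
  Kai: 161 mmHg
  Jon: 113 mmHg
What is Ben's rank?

Sorted (ascending): 113, 130, 139, 144, 144, 151, 161, 167, 167
The 2 values of 144 occupy positions 4–5 → each gets rank 5.
The 2 values of 167 occupy positions 8–9 → each gets rank 9.
Ben has value 167 mmHg → rank 9.

9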